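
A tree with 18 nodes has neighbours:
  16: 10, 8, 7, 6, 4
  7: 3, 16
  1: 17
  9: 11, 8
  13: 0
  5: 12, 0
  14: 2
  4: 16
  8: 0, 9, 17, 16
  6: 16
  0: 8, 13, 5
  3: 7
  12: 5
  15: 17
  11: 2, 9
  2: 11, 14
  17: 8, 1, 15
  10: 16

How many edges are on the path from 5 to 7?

4

The path is 5 - 0 - 8 - 16 - 7, which has 4 edges.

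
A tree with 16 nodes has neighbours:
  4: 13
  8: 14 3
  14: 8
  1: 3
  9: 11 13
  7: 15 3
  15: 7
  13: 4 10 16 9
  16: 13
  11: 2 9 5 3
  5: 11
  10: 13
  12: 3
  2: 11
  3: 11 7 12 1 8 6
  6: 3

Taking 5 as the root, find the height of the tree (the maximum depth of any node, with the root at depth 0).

4 sits deepest: 5-11-9-13-4 — 4 edges from the root.

4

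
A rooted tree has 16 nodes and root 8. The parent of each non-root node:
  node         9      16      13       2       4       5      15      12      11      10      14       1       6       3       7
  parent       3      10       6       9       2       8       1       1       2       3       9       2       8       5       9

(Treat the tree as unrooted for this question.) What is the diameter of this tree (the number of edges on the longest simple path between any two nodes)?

8

BFS from 13 reaches 15 last, at distance 8; BFS from 15 confirms no node is farther.
Path: 13 – 6 – 8 – 5 – 3 – 9 – 2 – 1 – 15.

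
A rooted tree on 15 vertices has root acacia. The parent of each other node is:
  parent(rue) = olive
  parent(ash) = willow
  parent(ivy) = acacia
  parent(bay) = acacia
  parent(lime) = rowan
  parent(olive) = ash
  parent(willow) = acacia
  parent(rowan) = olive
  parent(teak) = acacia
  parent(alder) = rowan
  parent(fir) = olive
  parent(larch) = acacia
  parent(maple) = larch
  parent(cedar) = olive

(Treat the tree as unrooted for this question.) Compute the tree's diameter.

7

BFS from lime reaches maple last, at distance 7; BFS from maple confirms no node is farther.
Path: lime – rowan – olive – ash – willow – acacia – larch – maple.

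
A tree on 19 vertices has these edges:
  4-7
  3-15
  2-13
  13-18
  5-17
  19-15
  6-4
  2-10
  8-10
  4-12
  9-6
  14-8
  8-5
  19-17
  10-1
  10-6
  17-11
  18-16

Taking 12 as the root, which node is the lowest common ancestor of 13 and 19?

Path 13→root: 13 2 10 6 4 12; path 19→root: 19 17 5 8 10 6 4 12.
First common node: 10.

10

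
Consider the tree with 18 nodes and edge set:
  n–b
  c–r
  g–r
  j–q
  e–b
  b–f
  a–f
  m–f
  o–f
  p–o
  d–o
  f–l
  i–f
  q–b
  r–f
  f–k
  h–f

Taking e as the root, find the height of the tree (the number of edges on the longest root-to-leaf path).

4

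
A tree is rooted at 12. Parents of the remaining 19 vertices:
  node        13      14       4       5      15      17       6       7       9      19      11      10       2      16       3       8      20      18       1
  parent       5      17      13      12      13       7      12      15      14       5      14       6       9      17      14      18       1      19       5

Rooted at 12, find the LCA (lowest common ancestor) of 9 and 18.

5

9's ancestor chain is 9, 14, 17, 7, 15, 13, 5, 12 and 18's is 18, 19, 5, 12; they first meet at 5.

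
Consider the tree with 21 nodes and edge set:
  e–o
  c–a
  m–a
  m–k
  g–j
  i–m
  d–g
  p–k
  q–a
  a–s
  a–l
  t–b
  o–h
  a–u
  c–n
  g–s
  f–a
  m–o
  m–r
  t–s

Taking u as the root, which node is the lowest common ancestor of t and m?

a

Path t→root: t s a u; path m→root: m a u.
First common node: a.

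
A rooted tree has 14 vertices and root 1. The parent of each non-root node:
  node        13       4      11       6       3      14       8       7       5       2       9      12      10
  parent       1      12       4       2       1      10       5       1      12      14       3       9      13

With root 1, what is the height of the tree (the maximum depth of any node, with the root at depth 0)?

A deepest node is 11, reached by 1-3-9-12-4-11.
That path has 5 edges, so the height is 5.

5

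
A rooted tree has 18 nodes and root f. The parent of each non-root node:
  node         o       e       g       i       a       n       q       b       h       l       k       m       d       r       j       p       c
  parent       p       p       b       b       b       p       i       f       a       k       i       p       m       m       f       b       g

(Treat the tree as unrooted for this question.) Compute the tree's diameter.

6

Starting from r, a farthest node is l at distance 6.
One longest path: r-m-p-b-i-k-l.
So the diameter is 6.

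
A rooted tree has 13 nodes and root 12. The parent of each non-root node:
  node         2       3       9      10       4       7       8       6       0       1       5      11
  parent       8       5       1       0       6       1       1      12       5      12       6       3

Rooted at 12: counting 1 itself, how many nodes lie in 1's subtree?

The subtree rooted at 1 contains: 1, 8, 7, 9, 2 — 5 nodes.

5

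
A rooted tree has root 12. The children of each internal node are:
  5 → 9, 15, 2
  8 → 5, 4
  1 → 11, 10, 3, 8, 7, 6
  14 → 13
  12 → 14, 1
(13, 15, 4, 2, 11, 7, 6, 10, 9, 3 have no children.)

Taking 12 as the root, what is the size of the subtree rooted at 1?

Descendants of 1 (including itself): 1, 8, 6, 11, 10, 7, 3, 5, 4, 2, 15, 9. That's 12.

12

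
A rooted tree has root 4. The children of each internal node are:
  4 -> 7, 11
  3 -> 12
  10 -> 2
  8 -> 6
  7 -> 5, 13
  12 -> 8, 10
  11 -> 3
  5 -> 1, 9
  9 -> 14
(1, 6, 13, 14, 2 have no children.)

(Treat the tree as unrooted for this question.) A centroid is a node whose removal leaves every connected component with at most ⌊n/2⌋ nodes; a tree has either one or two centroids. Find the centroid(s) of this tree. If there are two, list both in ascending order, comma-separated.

If 11 is removed the pieces have sizes 7, 6, all ≤ ⌊14/2⌋ = 7.
4 is adjacent to 11 and is also a centroid (the largest component after removing it is likewise 7).

4, 11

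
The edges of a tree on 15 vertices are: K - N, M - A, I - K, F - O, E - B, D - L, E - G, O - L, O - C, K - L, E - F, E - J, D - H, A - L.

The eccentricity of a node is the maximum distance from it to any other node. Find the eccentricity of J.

The node farthest from J is N (I, M, H also at distance 6), via J-E-F-O-L-K-N — 6 edges.

6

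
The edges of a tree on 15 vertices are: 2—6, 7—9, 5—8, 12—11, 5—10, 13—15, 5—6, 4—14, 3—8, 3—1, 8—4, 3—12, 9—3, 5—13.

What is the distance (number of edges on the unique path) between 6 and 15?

6 - 5 - 13 - 15: 3 edges.

3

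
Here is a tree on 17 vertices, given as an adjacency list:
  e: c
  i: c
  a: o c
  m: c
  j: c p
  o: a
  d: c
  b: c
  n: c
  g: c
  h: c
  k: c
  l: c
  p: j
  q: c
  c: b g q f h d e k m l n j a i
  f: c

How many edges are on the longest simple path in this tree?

4

BFS from p reaches o last, at distance 4; BFS from o confirms no node is farther.
Path: p - j - c - a - o.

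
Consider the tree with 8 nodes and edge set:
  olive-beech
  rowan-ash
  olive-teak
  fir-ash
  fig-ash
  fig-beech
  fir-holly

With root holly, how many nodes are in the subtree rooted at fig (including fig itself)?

4

The subtree rooted at fig contains: fig, beech, olive, teak — 4 nodes.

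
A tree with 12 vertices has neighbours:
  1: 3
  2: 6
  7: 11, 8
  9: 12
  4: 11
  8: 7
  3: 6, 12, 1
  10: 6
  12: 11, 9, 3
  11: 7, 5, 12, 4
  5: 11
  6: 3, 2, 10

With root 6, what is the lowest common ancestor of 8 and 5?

11

Ancestors of 8 (toward the root): 8, 7, 11, 12, 3, 6.
Ancestors of 5: 5, 11, 12, 3, 6.
The deepest node appearing in both lists is 11.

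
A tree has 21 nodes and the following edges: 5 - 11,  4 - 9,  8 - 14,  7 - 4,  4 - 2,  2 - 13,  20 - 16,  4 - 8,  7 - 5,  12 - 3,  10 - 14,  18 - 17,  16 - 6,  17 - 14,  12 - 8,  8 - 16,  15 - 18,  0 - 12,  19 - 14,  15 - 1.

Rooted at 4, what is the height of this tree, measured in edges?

The longest root-to-leaf path is 4-8-14-17-18-15-1 (6 edges).

6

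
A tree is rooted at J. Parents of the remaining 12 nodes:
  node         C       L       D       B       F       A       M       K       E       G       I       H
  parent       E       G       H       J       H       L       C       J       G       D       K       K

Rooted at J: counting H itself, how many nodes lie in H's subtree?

9

The subtree rooted at H contains: H, D, F, G, E, L, C, A, M — 9 nodes.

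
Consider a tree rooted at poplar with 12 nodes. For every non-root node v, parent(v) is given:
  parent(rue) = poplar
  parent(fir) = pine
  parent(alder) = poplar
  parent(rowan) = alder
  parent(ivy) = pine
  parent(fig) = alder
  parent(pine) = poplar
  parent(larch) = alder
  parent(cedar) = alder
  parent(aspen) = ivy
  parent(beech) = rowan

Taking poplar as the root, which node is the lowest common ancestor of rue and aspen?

rue's ancestor chain is rue, poplar and aspen's is aspen, ivy, pine, poplar; they first meet at poplar.

poplar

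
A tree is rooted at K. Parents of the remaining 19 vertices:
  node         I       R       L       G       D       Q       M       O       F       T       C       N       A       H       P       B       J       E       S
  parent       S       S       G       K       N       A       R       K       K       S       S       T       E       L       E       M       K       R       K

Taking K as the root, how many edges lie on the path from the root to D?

4

K – S – T – N – D — 4 edges.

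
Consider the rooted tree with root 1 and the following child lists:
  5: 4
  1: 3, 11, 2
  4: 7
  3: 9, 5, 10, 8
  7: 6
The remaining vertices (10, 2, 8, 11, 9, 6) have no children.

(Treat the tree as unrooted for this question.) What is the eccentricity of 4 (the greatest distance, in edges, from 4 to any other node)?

The node farthest from 4 is 2 (11 also at distance 4), via 4 – 5 – 3 – 1 – 2 — 4 edges.

4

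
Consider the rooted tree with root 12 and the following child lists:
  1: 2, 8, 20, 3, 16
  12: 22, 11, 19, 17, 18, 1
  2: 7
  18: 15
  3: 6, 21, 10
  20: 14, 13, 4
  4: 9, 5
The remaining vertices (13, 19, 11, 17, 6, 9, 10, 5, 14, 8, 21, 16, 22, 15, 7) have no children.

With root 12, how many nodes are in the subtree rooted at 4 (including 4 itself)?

3

The subtree rooted at 4 contains: 4, 9, 5 — 3 nodes.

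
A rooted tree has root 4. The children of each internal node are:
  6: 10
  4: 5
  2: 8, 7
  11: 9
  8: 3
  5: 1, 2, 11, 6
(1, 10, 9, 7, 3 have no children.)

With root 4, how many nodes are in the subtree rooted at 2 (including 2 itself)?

4

Descendants of 2 (including itself): 2, 7, 8, 3. That's 4.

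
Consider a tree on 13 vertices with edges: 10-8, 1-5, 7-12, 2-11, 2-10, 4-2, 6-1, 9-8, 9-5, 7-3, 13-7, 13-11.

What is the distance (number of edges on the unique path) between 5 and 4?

5

5 - 9 - 8 - 10 - 2 - 4: 5 edges.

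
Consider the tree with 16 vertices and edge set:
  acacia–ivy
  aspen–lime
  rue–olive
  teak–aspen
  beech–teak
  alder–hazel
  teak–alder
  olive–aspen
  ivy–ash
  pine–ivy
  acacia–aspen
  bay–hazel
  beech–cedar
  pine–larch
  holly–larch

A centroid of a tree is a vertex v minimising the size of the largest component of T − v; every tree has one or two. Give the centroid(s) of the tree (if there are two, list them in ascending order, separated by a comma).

If aspen is removed the pieces have sizes 6, 6, 2, 1, all ≤ ⌊16/2⌋ = 8.
Every other node leaves some component of size > 8, so the centroid is unique.

aspen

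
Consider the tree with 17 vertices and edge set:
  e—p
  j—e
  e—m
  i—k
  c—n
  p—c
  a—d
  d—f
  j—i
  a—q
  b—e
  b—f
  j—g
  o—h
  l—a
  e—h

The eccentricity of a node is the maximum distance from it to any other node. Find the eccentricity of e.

5

Distances from e peak at 5, attained at q (l also at distance 5).
e–b–f–d–a–q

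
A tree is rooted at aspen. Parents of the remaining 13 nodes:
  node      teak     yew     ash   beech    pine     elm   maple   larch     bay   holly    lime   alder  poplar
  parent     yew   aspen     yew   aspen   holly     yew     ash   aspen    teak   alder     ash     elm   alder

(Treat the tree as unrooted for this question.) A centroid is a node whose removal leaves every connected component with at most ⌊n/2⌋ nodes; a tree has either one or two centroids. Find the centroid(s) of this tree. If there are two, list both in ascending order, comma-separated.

Delete yew: the remaining components have sizes 5, 3, 3, 2. Max 5 ≤ 7, so yew is a centroid.
Every other node leaves some component of size > 7, so the centroid is unique.

yew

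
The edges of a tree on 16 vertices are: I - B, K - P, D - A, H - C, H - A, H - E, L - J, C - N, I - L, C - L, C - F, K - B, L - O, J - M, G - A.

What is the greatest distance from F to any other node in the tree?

6

Distances from F peak at 6, attained at P.
F–C–L–I–B–K–P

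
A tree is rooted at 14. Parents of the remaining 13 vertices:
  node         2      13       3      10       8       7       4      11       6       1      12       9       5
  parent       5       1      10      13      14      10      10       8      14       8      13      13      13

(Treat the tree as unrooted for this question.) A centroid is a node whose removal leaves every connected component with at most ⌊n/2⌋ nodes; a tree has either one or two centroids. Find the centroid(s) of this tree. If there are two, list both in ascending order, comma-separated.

If 13 is removed the pieces have sizes 5, 4, 2, 1, 1, all ≤ ⌊14/2⌋ = 7.
Every other node leaves some component of size > 7, so the centroid is unique.

13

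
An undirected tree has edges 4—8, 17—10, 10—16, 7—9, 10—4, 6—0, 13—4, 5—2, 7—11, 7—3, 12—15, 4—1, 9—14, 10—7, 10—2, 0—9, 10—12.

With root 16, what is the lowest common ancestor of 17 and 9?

10

Ancestors of 17 (toward the root): 17, 10, 16.
Ancestors of 9: 9, 7, 10, 16.
The deepest node appearing in both lists is 10.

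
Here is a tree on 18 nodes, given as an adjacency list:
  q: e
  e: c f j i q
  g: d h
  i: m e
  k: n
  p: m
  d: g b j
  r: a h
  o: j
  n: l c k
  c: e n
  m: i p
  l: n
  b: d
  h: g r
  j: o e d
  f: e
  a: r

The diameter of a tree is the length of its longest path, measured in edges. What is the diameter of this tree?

9

Starting from a, a farthest node is l at distance 9.
One longest path: a - r - h - g - d - j - e - c - n - l.
So the diameter is 9.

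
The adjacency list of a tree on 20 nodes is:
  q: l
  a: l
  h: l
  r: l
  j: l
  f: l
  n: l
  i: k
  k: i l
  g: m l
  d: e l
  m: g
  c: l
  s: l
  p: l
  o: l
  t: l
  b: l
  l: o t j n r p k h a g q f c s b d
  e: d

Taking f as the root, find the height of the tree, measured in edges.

The longest root-to-leaf path is f-l-k-i (3 edges).

3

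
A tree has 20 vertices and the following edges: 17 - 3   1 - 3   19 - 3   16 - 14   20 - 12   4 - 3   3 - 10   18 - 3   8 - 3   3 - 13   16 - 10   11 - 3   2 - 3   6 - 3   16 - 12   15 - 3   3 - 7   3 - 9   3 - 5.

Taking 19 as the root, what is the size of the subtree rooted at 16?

4

16's subtree: {16, 12, 14, 20}, size 4.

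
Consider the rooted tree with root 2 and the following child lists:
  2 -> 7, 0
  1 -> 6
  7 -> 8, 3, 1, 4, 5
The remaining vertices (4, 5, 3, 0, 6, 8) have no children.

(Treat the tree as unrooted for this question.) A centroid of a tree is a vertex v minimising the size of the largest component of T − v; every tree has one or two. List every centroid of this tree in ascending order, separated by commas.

7

Removing 7 splits the tree into components of sizes 2, 2, 1, 1, 1, 1; the largest is 2 ≤ ⌊9/2⌋ = 4.
No neighbour of 7 does as well, so 7 is the unique centroid.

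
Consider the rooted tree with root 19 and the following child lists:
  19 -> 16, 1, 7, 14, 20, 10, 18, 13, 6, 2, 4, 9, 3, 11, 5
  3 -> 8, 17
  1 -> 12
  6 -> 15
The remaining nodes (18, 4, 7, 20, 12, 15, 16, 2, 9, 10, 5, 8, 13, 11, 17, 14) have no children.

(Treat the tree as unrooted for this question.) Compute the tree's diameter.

Starting from 17, a farthest node is 15 at distance 4.
One longest path: 17 – 3 – 19 – 6 – 15.
So the diameter is 4.

4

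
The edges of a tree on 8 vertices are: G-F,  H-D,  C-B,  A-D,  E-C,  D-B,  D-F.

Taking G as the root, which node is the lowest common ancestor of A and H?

Path A→root: A D F G; path H→root: H D F G.
First common node: D.

D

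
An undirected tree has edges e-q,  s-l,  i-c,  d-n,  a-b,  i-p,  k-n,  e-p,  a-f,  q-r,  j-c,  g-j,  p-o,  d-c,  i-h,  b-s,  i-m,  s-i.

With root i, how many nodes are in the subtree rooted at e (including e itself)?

3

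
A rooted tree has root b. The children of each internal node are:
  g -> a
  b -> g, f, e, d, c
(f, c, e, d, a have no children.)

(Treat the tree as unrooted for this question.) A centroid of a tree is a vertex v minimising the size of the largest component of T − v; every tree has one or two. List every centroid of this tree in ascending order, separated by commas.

b

Delete b: the remaining components have sizes 2, 1, 1, 1, 1. Max 2 ≤ 3, so b is a centroid.
Every other node leaves some component of size > 3, so the centroid is unique.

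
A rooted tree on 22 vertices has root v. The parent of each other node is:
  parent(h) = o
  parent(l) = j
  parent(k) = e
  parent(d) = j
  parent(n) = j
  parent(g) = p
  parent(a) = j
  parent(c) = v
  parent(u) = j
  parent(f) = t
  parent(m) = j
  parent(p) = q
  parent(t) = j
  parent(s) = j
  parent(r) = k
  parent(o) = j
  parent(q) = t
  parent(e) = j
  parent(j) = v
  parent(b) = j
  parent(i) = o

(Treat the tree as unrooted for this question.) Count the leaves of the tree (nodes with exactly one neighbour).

Degree-1 nodes: a, b, c, d, f, g, h, i, l, m, n, r, s, u — 14 of them.

14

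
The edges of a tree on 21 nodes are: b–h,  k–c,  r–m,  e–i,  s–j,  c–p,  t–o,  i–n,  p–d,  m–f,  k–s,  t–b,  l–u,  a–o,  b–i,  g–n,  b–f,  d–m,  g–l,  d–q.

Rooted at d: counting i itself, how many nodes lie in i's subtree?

6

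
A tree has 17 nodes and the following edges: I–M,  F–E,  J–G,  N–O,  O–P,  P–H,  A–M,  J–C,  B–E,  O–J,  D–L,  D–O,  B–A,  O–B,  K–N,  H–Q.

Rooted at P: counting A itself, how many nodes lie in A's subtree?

Descendants of A (including itself): A, M, I. That's 3.

3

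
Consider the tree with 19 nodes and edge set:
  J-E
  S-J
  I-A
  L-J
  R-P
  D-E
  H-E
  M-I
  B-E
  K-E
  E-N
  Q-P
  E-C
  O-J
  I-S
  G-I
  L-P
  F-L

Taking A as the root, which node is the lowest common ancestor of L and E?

J

L's ancestor chain is L, J, S, I, A and E's is E, J, S, I, A; they first meet at J.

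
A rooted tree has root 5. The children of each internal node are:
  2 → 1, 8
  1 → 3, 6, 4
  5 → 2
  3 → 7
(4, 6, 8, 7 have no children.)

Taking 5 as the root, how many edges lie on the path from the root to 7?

4

5–2–1–3–7 — 4 edges.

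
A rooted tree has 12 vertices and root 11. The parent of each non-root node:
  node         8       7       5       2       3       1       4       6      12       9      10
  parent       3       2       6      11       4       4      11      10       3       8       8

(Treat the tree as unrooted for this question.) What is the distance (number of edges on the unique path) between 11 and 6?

5

Walking from 11: 11 - 4 - 3 - 8 - 10 - 6. Length 5.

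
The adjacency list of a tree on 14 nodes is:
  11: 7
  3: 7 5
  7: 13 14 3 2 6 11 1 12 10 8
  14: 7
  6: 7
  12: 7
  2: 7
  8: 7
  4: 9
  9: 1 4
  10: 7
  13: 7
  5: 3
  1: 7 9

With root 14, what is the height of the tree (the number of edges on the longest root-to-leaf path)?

4

The longest root-to-leaf path is 14 – 7 – 1 – 9 – 4 (4 edges).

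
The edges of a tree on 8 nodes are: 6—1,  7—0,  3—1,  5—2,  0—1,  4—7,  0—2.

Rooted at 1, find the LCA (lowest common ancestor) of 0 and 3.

1

0's ancestor chain is 0, 1 and 3's is 3, 1; they first meet at 1.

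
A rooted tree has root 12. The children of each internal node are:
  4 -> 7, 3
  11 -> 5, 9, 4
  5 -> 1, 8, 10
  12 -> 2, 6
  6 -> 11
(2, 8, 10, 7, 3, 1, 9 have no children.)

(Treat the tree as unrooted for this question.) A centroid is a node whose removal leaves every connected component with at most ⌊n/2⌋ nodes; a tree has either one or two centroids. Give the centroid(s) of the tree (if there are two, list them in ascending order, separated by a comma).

Removing 11 splits the tree into components of sizes 4, 3, 3, 1; the largest is 4 ≤ ⌊12/2⌋ = 6.
No neighbour of 11 does as well, so 11 is the unique centroid.

11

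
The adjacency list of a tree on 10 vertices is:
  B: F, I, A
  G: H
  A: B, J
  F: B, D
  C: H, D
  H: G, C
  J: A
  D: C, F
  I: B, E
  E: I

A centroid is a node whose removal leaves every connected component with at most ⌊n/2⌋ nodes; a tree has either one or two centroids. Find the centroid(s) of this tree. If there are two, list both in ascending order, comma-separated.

Delete B: the remaining components have sizes 5, 2, 2. Max 5 ≤ 5, so B is a centroid.
Its neighbour F also leaves a largest component of size 5, so both are centroids.

B, F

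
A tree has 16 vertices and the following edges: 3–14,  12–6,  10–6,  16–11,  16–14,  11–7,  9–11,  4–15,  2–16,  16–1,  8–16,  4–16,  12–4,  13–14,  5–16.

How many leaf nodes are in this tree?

Exactly 10 nodes have a single neighbour: 1, 2, 3, 5, 7, 8, 9, 10, 13, 15.

10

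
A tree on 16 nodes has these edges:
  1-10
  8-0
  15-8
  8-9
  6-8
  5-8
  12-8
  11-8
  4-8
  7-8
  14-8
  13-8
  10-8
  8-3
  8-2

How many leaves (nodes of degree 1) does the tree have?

14

Exactly 14 nodes have a single neighbour: 0, 1, 2, 3, 4, 5, 6, 7, 9, 11, 12, 13, 14, 15.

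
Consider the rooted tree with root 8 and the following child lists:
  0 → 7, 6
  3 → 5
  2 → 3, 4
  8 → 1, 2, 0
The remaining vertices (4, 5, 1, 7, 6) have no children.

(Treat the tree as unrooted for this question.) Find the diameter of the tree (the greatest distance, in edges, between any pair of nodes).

5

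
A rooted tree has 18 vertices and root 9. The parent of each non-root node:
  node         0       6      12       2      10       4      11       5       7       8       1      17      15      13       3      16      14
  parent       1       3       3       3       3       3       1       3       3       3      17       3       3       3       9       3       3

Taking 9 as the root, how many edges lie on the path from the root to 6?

Climbing from 6 to the root: 6–3–9. That's 2 steps.

2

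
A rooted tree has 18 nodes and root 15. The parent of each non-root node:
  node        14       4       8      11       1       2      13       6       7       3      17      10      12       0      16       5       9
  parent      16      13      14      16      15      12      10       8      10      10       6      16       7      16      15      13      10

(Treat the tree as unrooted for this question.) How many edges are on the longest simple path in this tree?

8

A longest path is 2 - 12 - 7 - 10 - 16 - 14 - 8 - 6 - 17, with 8 edges.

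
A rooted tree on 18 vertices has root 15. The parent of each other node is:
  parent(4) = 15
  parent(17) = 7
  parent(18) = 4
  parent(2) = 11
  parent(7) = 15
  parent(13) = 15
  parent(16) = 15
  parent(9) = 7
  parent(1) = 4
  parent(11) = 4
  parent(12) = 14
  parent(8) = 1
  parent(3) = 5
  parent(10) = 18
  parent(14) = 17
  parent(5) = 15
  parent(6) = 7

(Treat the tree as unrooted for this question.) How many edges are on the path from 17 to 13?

The path is 17 - 7 - 15 - 13, which has 3 edges.

3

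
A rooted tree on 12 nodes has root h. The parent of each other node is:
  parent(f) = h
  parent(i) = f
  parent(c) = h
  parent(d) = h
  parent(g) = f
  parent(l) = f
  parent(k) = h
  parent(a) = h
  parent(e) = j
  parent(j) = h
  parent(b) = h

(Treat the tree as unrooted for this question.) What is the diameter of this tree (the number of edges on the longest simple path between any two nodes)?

BFS from l reaches e last, at distance 4; BFS from e confirms no node is farther.
Path: l-f-h-j-e.

4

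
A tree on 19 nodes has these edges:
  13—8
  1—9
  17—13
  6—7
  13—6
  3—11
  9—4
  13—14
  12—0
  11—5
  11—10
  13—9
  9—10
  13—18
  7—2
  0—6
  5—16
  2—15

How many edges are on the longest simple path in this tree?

BFS from 15 reaches 16 last, at distance 9; BFS from 16 confirms no node is farther.
Path: 15 – 2 – 7 – 6 – 13 – 9 – 10 – 11 – 5 – 16.

9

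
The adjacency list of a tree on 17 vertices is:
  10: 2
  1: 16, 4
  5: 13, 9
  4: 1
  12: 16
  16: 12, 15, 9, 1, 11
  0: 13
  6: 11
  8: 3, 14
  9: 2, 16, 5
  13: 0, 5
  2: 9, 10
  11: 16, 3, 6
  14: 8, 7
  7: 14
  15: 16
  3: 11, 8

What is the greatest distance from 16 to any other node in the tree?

5

The node farthest from 16 is 7, via 16-11-3-8-14-7 — 5 edges.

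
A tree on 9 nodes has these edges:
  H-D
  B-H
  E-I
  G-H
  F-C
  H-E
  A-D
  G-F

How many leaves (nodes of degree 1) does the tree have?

4

The leaves are A, B, C, I.
That is 4 leaves.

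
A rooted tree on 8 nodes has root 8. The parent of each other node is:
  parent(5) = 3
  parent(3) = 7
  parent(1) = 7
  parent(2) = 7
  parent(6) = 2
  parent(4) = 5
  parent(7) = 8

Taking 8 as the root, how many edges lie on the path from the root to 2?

Climbing from 2 to the root: 2–7–8. That's 2 steps.

2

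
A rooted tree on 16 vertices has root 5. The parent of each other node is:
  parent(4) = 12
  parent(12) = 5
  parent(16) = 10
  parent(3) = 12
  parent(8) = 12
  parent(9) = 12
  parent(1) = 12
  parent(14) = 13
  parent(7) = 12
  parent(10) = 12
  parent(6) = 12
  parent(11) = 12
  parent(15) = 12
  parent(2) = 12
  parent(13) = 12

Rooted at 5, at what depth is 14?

Path from 5 to 14: 5 – 12 – 13 – 14, which has 3 edges.

3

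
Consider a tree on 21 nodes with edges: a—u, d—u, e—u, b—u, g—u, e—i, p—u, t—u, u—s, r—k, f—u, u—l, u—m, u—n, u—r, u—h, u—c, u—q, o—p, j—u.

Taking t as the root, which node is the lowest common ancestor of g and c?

Ancestors of g (toward the root): g, u, t.
Ancestors of c: c, u, t.
The deepest node appearing in both lists is u.

u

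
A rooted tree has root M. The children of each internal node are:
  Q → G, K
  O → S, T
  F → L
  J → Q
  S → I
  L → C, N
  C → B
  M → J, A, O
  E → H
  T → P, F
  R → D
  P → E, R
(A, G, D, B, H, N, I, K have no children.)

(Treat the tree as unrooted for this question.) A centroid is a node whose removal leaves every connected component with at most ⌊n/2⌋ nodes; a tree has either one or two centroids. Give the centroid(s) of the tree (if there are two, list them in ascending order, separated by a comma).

If T is removed the pieces have sizes 9, 5, 5, all ≤ ⌊20/2⌋ = 10.
No neighbour of T does as well, so T is the unique centroid.

T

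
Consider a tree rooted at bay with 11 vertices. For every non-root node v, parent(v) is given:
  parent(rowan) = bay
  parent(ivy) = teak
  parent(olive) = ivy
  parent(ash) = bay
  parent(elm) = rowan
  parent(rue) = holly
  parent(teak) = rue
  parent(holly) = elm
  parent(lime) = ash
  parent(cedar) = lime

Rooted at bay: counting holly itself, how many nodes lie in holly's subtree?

holly's subtree: {holly, rue, teak, ivy, olive}, size 5.

5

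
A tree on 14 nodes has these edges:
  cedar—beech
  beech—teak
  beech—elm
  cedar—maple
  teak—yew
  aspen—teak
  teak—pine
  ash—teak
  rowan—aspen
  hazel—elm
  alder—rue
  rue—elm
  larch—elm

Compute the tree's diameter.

6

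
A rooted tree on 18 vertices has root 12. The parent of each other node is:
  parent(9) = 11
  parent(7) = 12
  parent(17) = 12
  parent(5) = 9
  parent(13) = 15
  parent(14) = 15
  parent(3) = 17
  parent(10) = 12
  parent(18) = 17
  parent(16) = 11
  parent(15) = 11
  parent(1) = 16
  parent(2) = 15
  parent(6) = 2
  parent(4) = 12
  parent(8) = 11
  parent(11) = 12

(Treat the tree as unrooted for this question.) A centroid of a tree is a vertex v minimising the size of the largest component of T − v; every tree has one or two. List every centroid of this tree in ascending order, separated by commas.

11

Delete 11: the remaining components have sizes 7, 5, 2, 2, 1. Max 7 ≤ 9, so 11 is a centroid.
No neighbour of 11 does as well, so 11 is the unique centroid.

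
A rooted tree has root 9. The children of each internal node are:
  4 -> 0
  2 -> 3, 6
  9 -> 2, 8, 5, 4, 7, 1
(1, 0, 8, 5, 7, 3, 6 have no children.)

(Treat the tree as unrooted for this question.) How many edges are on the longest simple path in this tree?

4

Starting from 0, a farthest node is 3 at distance 4.
One longest path: 0 – 4 – 9 – 2 – 3.
So the diameter is 4.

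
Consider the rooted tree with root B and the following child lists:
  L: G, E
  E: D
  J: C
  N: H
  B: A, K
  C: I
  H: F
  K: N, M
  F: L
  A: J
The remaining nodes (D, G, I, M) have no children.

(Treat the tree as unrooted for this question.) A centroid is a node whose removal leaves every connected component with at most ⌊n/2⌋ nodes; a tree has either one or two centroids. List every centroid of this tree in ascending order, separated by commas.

K, N

If K is removed the pieces have sizes 7, 5, 1, all ≤ ⌊14/2⌋ = 7.
N is adjacent to K and is also a centroid (the largest component after removing it is likewise 7).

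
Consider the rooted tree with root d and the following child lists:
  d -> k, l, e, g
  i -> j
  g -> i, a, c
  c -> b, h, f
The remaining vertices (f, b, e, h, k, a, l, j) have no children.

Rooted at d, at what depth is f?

Climbing from f to the root: f–c–g–d. That's 3 steps.

3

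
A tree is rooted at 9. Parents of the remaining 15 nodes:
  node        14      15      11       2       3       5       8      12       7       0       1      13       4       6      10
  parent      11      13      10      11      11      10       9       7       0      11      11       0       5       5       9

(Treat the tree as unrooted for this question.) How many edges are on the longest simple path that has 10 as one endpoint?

The node farthest from 10 is 15 (12 also at distance 4), via 10-11-0-13-15 — 4 edges.

4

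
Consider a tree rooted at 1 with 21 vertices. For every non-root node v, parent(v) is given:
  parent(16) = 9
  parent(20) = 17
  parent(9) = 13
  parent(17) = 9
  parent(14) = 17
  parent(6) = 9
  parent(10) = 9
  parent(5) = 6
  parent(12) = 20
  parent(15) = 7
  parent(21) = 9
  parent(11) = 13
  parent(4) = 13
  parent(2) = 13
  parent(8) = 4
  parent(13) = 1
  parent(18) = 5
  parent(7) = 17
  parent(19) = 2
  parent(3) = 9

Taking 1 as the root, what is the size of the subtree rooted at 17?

6

Descendants of 17 (including itself): 17, 7, 20, 14, 15, 12. That's 6.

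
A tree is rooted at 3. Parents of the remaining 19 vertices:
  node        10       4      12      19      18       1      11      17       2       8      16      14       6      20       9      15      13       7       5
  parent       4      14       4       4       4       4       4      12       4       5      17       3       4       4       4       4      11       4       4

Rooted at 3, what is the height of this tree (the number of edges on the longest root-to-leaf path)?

A deepest node is 16, reached by 3–14–4–12–17–16.
That path has 5 edges, so the height is 5.

5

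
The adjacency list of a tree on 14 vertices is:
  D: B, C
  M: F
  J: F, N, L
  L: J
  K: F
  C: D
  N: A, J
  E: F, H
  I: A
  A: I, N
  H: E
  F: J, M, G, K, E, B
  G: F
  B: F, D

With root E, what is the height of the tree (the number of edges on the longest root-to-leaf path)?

I sits deepest: E → F → J → N → A → I — 5 edges from the root.

5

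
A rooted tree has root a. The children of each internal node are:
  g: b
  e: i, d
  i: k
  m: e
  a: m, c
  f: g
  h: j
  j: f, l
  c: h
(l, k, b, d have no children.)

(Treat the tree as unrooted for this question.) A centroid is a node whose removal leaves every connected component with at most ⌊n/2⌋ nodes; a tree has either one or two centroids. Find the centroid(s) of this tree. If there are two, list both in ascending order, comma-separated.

Delete c: the remaining components have sizes 6, 6. Max 6 ≤ 6, so c is a centroid.
Every other node leaves some component of size > 6, so the centroid is unique.

c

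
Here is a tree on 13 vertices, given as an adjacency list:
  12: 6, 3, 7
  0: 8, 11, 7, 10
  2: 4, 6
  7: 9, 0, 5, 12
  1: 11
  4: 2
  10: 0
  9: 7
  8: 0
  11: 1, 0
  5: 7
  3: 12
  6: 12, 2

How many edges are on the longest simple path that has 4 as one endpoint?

Distances from 4 peak at 7, attained at 1.
4-2-6-12-7-0-11-1

7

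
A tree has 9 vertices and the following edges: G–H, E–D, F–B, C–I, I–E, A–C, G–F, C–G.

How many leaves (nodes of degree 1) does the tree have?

Degree-1 nodes: A, B, D, H — 4 of them.

4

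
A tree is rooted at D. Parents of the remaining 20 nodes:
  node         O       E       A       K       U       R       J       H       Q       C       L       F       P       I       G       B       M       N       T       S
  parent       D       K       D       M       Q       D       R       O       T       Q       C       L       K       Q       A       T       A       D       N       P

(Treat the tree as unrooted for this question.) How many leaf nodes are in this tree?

Degree-1 nodes: B, E, F, G, H, I, J, S, U — 9 of them.

9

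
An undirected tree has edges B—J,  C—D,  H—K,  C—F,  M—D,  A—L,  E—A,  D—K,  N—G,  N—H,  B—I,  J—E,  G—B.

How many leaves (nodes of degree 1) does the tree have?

The leaves are F, I, L, M.
That is 4 leaves.

4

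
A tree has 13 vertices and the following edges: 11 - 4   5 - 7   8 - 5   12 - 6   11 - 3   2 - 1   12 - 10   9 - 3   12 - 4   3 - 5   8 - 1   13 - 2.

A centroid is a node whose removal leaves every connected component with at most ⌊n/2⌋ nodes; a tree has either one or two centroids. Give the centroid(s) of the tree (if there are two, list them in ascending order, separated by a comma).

3

Delete 3: the remaining components have sizes 6, 5, 1. Max 6 ≤ 6, so 3 is a centroid.
No neighbour of 3 does as well, so 3 is the unique centroid.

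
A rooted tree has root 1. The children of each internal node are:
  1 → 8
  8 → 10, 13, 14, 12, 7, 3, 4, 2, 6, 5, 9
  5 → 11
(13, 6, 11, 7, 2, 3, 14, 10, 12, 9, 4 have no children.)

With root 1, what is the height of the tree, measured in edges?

3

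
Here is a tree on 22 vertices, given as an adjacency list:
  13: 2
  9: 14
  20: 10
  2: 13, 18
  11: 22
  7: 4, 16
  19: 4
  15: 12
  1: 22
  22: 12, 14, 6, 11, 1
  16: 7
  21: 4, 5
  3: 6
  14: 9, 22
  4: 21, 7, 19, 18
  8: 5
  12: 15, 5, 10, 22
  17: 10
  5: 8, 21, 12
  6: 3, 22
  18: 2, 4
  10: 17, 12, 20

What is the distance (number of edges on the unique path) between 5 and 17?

Walking from 5: 5 – 12 – 10 – 17. Length 3.

3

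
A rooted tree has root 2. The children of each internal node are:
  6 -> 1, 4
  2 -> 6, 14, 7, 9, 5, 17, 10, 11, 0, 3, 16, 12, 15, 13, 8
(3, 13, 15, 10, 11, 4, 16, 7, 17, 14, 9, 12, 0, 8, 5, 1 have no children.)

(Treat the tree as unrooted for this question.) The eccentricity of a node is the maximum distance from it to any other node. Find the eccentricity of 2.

A farthest node from 2 is 4 (1 also at distance 2).
The path 2 – 6 – 4 has 2 edges.

2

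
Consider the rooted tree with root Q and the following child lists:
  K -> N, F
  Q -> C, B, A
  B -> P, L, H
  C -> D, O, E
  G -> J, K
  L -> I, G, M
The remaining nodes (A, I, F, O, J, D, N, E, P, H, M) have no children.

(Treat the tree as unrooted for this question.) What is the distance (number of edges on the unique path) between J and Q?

The path is J–G–L–B–Q, which has 4 edges.

4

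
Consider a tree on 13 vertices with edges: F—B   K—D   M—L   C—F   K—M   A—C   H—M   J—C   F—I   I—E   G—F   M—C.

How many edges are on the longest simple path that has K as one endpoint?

The node farthest from K is E, via K–M–C–F–I–E — 5 edges.

5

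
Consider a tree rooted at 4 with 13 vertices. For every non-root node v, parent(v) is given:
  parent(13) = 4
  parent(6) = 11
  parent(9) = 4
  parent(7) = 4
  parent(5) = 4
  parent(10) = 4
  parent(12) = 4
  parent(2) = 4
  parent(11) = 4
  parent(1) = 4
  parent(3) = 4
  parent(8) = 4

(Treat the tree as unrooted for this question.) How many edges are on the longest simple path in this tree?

A longest path is 6 – 11 – 4 – 10, with 3 edges.

3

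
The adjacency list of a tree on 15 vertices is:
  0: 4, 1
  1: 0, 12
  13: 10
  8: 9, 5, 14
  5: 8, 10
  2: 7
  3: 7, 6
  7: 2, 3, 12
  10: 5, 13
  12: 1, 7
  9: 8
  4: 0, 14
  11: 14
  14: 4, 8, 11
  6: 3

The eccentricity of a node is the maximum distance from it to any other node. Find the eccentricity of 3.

A farthest node from 3 is 13.
The path 3–7–12–1–0–4–14–8–5–10–13 has 10 edges.

10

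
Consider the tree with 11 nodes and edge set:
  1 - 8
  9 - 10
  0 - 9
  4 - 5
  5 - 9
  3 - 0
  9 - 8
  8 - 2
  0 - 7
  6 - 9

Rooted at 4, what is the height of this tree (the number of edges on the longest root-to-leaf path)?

4

A deepest node is 1, reached by 4–5–9–8–1.
That path has 4 edges, so the height is 4.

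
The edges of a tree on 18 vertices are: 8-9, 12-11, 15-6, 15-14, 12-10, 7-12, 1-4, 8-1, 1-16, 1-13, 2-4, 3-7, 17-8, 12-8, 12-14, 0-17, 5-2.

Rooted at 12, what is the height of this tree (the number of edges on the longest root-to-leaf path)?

5

The longest root-to-leaf path is 12 – 8 – 1 – 4 – 2 – 5 (5 edges).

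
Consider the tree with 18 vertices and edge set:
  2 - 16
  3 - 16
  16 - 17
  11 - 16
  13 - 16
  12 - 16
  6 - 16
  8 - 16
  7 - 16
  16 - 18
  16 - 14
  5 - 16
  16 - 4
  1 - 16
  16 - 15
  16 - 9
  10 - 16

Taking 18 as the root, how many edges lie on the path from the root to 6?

2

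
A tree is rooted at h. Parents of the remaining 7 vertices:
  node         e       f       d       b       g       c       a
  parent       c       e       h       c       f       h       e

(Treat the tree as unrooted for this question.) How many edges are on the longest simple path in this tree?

5

Starting from g, a farthest node is d at distance 5.
One longest path: g – f – e – c – h – d.
So the diameter is 5.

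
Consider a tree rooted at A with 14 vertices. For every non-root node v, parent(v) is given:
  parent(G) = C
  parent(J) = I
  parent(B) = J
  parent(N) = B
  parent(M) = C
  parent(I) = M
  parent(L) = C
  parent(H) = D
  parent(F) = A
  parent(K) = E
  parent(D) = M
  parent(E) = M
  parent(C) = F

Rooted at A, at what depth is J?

5

A → F → C → M → I → J — 5 edges.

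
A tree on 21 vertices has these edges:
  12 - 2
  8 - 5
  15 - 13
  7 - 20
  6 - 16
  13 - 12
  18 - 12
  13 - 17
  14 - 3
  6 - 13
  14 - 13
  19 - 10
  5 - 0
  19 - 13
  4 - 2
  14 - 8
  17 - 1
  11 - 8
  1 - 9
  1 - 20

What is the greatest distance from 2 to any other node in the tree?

6

The node farthest from 2 is 0 (7 also at distance 6), via 2–12–13–14–8–5–0 — 6 edges.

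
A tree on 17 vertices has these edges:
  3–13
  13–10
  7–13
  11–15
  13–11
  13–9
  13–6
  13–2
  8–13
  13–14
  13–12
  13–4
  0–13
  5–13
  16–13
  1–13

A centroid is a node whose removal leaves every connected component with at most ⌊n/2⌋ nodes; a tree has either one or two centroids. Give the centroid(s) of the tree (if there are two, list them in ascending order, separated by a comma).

13

If 13 is removed the pieces have sizes 2, 1, 1, 1, 1, 1, 1, 1, 1, 1, 1, 1, 1, 1, 1, all ≤ ⌊17/2⌋ = 8.
Every other node leaves some component of size > 8, so the centroid is unique.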